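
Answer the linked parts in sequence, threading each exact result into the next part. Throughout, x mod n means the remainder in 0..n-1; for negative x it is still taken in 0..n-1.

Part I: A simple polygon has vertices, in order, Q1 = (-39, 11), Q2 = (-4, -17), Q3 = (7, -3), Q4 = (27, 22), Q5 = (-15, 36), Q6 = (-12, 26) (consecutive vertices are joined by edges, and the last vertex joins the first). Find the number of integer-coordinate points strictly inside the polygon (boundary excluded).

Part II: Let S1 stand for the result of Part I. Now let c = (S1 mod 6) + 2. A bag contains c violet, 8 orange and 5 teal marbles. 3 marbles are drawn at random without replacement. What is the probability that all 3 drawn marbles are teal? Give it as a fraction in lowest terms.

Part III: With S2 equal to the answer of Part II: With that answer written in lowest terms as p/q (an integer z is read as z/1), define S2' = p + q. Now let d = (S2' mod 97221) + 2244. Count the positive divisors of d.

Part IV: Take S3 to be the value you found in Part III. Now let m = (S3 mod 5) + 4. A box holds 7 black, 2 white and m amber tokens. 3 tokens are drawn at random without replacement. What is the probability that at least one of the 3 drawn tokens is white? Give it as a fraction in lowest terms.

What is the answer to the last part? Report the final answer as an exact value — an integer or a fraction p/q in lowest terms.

Part I: cross terms: (-39*-17 - -4*11)=707, (-4*-3 - 7*-17)=131, (7*22 - 27*-3)=235, (27*36 - -15*22)=1302, (-15*26 - -12*36)=42, (-12*11 - -39*26)=882; twice the area = |3299| = 3299; area = 3299/2; boundary points = 7 + 1 + 5 + 14 + 1 + 3 = 31; strictly interior points = area - boundary/2 + 1 = 1635; answer 1635
Part II: S1 = 1635; c = 5; total draws C(18,3) = 816; favorable C(5,3) = 10; P = 5/408; answer 5/408
Part III: S2 = 5/408; threaded value p + q = 413; d = 2657; 2657 is prime, so its only divisors are 1 and 2657; count = 2; answer 2
Part IV: S3 = 2; m = 6; total draws C(15,3) = 455; complement C(13,3) = 286; favorable 455 - 286 = 169; P = 13/35; answer 13/35

13/35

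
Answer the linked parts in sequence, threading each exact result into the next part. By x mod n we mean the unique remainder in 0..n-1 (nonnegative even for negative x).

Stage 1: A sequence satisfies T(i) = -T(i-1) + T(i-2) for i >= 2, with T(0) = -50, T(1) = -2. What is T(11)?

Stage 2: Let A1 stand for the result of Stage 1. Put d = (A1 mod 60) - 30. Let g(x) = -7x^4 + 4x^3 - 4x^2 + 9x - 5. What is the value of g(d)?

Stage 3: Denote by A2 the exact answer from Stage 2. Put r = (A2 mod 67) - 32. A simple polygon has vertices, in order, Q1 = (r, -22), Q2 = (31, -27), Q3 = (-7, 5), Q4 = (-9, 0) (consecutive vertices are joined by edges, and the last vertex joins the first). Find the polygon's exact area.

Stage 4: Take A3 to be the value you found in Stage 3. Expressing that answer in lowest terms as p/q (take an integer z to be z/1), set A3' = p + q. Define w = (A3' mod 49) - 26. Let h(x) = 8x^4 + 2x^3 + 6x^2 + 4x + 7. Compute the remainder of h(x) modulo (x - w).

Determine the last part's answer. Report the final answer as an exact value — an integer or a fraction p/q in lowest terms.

302967

Stage 1: T(2) = -1*(-2) + 1*(-50) = -48; iterating: T(2)=-48, T(3)=46, T(4)=-94, T(5)=140, T(6)=-234, T(7)=374, T(8)=-608, T(9)=982, T(10)=-1590, T(11)=2572; answer 2572
Stage 2: A1 = 2572; d = 22; -7*(22)^4 + 4*(22)^3 - 4*(22)^2 + 9*(22)^1 - 5 = (-1639792) + (42592) + (-1936) + (198) + (-5) = -1598943; answer -1598943
Stage 3: A2 = -1598943; r = -20; cross terms: (-20*-27 - 31*-22)=1222, (31*5 - -7*-27)=-34, (-7*0 - -9*5)=45, (-9*-22 - -20*0)=198; twice the area = |1431| = 1431; area = 1431/2; answer 1431/2
Stage 4: A3 = 1431/2; threaded value p + q = 1433; w = -14; remainder = value at the root: 8*(-14)^4 + 2*(-14)^3 + 6*(-14)^2 + 4*(-14)^1 + 7 = (307328) + (-5488) + (1176) + (-56) + (7) = 302967; answer 302967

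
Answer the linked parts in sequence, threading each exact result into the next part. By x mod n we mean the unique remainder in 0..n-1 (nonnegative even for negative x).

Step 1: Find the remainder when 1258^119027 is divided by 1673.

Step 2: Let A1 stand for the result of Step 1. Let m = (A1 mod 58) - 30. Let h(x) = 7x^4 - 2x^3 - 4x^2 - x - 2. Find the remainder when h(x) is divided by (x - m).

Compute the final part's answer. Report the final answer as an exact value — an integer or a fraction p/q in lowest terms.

Step 1: squarings mod 1673: 1258^1=1258, 1258^2=1579, 1258^4=471, 1258^8=1005, 1258^16=1206, 1258^32=599, 1258^64=779, 1258^128=1215, 1258^256=639, 1258^512=109, 1258^1024=170, 1258^2048=459, 1258^4096=1556, 1258^8192=305, 1258^16384=1010, 1258^32768=1243, 1258^65536=870; 1258^119027 = 1258^1 * 1258^2 * 1258^16 * 1258^32 * 1258^64 * 1258^128 * 1258^4096 * 1258^16384 * 1258^32768 * 1258^65536 = 843 (mod 1673); answer 843
Step 2: A1 = 843; m = 1; remainder = value at the root: 7*(1)^4 - 2*(1)^3 - 4*(1)^2 - 1*(1)^1 - 2 = (7) + (-2) + (-4) + (-1) + (-2) = -2; answer -2

-2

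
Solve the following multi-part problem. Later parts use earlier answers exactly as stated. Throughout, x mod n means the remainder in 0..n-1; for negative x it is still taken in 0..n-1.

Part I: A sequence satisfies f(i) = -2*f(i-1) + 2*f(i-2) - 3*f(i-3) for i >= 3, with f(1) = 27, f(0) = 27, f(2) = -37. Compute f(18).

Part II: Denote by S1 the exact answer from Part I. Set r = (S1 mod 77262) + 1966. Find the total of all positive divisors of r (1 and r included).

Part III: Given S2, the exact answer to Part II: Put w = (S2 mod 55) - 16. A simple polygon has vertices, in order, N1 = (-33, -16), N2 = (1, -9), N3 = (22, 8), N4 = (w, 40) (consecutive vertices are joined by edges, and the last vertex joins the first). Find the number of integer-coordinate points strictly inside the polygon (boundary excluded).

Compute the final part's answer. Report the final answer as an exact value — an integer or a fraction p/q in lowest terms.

1262

Part I: f(3) = -2*(-37) + 2*(27) - 3*(27) = 47; iterating: f(3)=47, f(4)=-249, f(5)=703, f(6)=-2045, f(7)=6243, f(8)=-18685, f(9)=55991, f(10)=-168081, f(11)=504199, f(12)=-1512533, f(13)=4537707, f(14)=-13613077, f(15)=40839167, f(16)=-122517609, f(17)=367552783, f(18)=-1102658285; answer -1102658285
Part II: S1 = -1102658285; r = 26945; 26945 = 5 * 17 * 317; sigma = (1 + 5) * (1 + 17) * (1 + 317) = 6 * 18 * 318 = 34344; answer 34344
Part III: S2 = 34344; w = 8; cross terms: (-33*-9 - 1*-16)=313, (1*8 - 22*-9)=206, (22*40 - 8*8)=816, (8*-16 - -33*40)=1192; twice the area = |2527| = 2527; area = 2527/2; boundary points = 1 + 1 + 2 + 1 = 5; strictly interior points = area - boundary/2 + 1 = 1262; answer 1262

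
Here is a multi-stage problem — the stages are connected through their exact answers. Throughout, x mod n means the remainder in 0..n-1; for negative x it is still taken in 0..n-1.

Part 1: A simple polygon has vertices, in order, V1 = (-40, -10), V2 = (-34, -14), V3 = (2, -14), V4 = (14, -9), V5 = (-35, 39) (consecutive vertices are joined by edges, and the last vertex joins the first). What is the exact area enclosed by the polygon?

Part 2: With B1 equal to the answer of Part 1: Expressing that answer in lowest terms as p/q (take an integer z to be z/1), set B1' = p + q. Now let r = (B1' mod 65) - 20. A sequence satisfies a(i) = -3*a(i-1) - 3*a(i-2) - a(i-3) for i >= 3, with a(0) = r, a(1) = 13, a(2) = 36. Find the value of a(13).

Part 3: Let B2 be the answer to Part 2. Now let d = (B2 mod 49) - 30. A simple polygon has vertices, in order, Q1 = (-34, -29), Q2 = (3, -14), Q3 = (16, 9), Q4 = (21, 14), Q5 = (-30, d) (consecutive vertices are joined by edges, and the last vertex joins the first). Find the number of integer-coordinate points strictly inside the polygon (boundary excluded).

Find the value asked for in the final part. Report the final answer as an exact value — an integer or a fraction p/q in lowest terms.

Part 1: cross terms: (-40*-14 - -34*-10)=220, (-34*-14 - 2*-14)=504, (2*-9 - 14*-14)=178, (14*39 - -35*-9)=231, (-35*-10 - -40*39)=1910; twice the area = |3043| = 3043; area = 3043/2; answer 3043/2
Part 2: B1 = 3043/2; threaded value p + q = 3045; r = 35; a(3) = -3*(36) - 3*(13) - 1*(35) = -182; iterating: a(3)=-182, a(4)=425, a(5)=-765, a(6)=1202, a(7)=-1736, a(8)=2367, a(9)=-3095, a(10)=3920, a(11)=-4842, a(12)=5861, a(13)=-6977; answer -6977
Part 3: B2 = -6977; d = 0; cross terms: (-34*-14 - 3*-29)=563, (3*9 - 16*-14)=251, (16*14 - 21*9)=35, (21*0 - -30*14)=420, (-30*-29 - -34*0)=870; twice the area = |2139| = 2139; area = 2139/2; boundary points = 1 + 1 + 5 + 1 + 1 = 9; strictly interior points = area - boundary/2 + 1 = 1066; answer 1066

1066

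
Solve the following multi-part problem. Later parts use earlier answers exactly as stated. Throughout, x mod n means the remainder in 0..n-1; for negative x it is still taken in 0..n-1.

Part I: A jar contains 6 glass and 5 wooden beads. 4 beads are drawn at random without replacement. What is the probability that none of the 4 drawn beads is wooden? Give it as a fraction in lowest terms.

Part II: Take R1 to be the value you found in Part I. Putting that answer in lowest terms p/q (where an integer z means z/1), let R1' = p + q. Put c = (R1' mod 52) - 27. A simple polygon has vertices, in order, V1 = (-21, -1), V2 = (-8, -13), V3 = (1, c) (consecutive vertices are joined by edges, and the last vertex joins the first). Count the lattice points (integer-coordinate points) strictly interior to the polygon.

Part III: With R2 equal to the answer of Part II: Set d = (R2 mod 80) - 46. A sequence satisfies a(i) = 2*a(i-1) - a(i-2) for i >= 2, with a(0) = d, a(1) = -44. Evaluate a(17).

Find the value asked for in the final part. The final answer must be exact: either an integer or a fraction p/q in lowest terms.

-460

Part I: total draws C(11,4) = 330; favorable C(6,4) = 15; P = 1/22; answer 1/22
Part II: R1 = 1/22; threaded value p + q = 23; c = -4; cross terms: (-21*-13 - -8*-1)=265, (-8*-4 - 1*-13)=45, (1*-1 - -21*-4)=-85; twice the area = |225| = 225; area = 225/2; boundary points = 1 + 9 + 1 = 11; strictly interior points = area - boundary/2 + 1 = 108; answer 108
Part III: R2 = 108; d = -18; a(2) = 2*(-44) - 1*(-18) = -70; iterating: a(2)=-70, a(3)=-96, a(4)=-122, a(5)=-148, a(6)=-174, a(7)=-200, a(8)=-226, a(9)=-252, a(10)=-278, a(11)=-304, a(12)=-330, a(13)=-356, a(14)=-382, a(15)=-408, a(16)=-434, a(17)=-460; answer -460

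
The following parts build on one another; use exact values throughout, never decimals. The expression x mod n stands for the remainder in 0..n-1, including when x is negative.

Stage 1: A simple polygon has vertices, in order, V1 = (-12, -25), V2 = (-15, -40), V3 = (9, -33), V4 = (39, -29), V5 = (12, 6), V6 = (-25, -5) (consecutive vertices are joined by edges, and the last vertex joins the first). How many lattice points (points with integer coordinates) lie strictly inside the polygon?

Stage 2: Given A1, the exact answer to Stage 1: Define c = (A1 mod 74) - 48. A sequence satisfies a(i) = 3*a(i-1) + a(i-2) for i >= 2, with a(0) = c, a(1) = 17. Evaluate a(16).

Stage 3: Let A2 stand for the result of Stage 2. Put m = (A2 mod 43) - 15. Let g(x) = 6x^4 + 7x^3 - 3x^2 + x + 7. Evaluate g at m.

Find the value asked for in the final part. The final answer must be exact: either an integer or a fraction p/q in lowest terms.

Stage 1: cross terms: (-12*-40 - -15*-25)=105, (-15*-33 - 9*-40)=855, (9*-29 - 39*-33)=1026, (39*6 - 12*-29)=582, (12*-5 - -25*6)=90, (-25*-25 - -12*-5)=565; twice the area = |3223| = 3223; area = 3223/2; boundary points = 3 + 1 + 2 + 1 + 1 + 1 = 9; strictly interior points = area - boundary/2 + 1 = 1608; answer 1608
Stage 2: A1 = 1608; c = 6; a(2) = 3*(17) + 1*(6) = 57; iterating: a(2)=57, a(3)=188, a(4)=621, a(5)=2051, a(6)=6774, a(7)=22373, a(8)=73893, a(9)=244052, a(10)=806049, a(11)=2662199, a(12)=8792646, a(13)=29040137, a(14)=95913057, a(15)=316779308, a(16)=1046250981; answer 1046250981
Stage 3: A2 = 1046250981; m = -8; 6*(-8)^4 + 7*(-8)^3 - 3*(-8)^2 + 1*(-8)^1 + 7 = (24576) + (-3584) + (-192) + (-8) + (7) = 20799; answer 20799

20799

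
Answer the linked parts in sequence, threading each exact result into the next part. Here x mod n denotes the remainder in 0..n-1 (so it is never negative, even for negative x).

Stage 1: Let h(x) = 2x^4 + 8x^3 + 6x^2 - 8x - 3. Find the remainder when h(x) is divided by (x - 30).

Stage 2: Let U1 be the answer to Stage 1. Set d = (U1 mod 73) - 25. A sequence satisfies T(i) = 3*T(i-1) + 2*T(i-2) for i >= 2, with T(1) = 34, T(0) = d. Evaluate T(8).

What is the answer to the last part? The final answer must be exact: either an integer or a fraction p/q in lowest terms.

209960

Stage 1: remainder = value at the root: 2*(30)^4 + 8*(30)^3 + 6*(30)^2 - 8*(30)^1 - 3 = (1620000) + (216000) + (5400) + (-240) + (-3) = 1841157; answer 1841157
Stage 2: U1 = 1841157; d = -1; T(2) = 3*(34) + 2*(-1) = 100; iterating: T(2)=100, T(3)=368, T(4)=1304, T(5)=4648, T(6)=16552, T(7)=58952, T(8)=209960; answer 209960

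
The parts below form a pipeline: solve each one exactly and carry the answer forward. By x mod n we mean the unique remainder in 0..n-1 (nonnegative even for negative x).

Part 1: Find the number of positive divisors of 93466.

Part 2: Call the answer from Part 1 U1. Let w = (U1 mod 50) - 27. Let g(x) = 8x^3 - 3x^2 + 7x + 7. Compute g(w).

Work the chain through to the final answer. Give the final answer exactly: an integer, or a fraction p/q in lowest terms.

-56081

Part 1: 93466 = 2 * 17 * 2749; number of divisors = (1+1) * (1+1) * (1+1) = 8; answer 8
Part 2: U1 = 8; w = -19; 8*(-19)^3 - 3*(-19)^2 + 7*(-19)^1 + 7 = (-54872) + (-1083) + (-133) + (7) = -56081; answer -56081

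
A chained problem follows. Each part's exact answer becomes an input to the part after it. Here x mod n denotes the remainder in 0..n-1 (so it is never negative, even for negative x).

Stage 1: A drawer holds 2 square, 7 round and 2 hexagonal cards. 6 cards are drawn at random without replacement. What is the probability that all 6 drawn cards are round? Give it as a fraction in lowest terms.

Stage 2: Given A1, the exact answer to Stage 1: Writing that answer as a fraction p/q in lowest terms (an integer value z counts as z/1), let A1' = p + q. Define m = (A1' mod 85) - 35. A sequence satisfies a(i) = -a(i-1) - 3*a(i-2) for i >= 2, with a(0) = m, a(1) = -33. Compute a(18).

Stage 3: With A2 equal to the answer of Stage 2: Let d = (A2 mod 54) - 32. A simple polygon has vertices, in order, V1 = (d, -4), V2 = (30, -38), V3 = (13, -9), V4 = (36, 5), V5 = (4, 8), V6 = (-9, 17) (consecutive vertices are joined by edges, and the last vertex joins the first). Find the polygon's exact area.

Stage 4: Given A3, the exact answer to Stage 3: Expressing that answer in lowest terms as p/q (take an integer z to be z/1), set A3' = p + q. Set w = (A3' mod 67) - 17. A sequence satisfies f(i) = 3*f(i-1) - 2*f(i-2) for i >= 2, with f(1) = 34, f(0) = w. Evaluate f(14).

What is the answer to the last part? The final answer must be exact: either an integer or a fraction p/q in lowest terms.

-114640

Stage 1: total draws C(11,6) = 462; favorable C(7,6) = 7; P = 1/66; answer 1/66
Stage 2: A1 = 1/66; threaded value p + q = 67; m = 32; a(2) = -1*(-33) - 3*(32) = -63; iterating: a(2)=-63, a(3)=162, a(4)=27, a(5)=-513, a(6)=432, a(7)=1107, a(8)=-2403, a(9)=-918, a(10)=8127, a(11)=-5373, a(12)=-19008, a(13)=35127, a(14)=21897, a(15)=-127278, a(16)=61587, a(17)=320247, a(18)=-505008; answer -505008
Stage 3: A2 = -505008; d = -32; cross terms: (-32*-38 - 30*-4)=1336, (30*-9 - 13*-38)=224, (13*5 - 36*-9)=389, (36*8 - 4*5)=268, (4*17 - -9*8)=140, (-9*-4 - -32*17)=580; twice the area = |2937| = 2937; area = 2937/2; answer 2937/2
Stage 4: A3 = 2937/2; threaded value p + q = 2939; w = 41; f(2) = 3*(34) - 2*(41) = 20; iterating: f(2)=20, f(3)=-8, f(4)=-64, f(5)=-176, f(6)=-400, f(7)=-848, f(8)=-1744, f(9)=-3536, f(10)=-7120, f(11)=-14288, f(12)=-28624, f(13)=-57296, f(14)=-114640; answer -114640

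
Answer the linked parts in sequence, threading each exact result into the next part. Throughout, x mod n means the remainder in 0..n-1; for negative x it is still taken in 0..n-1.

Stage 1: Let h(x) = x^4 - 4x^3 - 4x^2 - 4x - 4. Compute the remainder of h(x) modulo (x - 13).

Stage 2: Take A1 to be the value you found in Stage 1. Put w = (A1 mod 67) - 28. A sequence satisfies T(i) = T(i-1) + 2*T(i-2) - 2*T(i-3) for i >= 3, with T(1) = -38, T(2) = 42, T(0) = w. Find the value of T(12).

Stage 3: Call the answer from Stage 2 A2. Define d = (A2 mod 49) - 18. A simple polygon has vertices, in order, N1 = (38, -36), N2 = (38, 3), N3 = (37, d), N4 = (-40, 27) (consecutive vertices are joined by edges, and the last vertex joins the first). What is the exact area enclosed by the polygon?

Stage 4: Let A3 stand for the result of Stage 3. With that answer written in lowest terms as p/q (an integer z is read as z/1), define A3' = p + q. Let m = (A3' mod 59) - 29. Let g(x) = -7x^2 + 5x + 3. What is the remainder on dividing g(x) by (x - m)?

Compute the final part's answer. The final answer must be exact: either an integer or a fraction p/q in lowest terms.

Stage 1: remainder = value at the root: 1*(13)^4 - 4*(13)^3 - 4*(13)^2 - 4*(13)^1 - 4 = (28561) + (-8788) + (-676) + (-52) + (-4) = 19041; answer 19041
Stage 2: A1 = 19041; w = -15; T(3) = 1*(42) + 2*(-38) - 2*(-15) = -4; iterating: T(3)=-4, T(4)=156, T(5)=64, T(6)=384, T(7)=200, T(8)=840, T(9)=472, T(10)=1752, T(11)=1016, T(12)=3576; answer 3576
Stage 3: A2 = 3576; d = 30; cross terms: (38*3 - 38*-36)=1482, (38*30 - 37*3)=1029, (37*27 - -40*30)=2199, (-40*-36 - 38*27)=414; twice the area = |5124| = 5124; area = 2562; answer 2562
Stage 4: A3 = 2562; threaded value p + q = 2563; m = -3; remainder = value at the root: -7*(-3)^2 + 5*(-3)^1 + 3 = (-63) + (-15) + (3) = -75; answer -75

-75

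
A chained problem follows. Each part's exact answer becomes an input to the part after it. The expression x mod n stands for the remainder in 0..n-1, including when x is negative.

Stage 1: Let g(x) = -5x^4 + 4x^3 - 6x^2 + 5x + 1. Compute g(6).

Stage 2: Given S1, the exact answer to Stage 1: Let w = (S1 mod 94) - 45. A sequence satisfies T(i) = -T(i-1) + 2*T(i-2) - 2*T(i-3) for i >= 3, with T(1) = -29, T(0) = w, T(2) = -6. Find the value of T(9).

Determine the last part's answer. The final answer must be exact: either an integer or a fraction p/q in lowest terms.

-2694

Stage 1: -5*(6)^4 + 4*(6)^3 - 6*(6)^2 + 5*(6)^1 + 1 = (-6480) + (864) + (-216) + (30) + (1) = -5801; answer -5801
Stage 2: S1 = -5801; w = -18; T(3) = -1*(-6) + 2*(-29) - 2*(-18) = -16; iterating: T(3)=-16, T(4)=62, T(5)=-82, T(6)=238, T(7)=-526, T(8)=1166, T(9)=-2694; answer -2694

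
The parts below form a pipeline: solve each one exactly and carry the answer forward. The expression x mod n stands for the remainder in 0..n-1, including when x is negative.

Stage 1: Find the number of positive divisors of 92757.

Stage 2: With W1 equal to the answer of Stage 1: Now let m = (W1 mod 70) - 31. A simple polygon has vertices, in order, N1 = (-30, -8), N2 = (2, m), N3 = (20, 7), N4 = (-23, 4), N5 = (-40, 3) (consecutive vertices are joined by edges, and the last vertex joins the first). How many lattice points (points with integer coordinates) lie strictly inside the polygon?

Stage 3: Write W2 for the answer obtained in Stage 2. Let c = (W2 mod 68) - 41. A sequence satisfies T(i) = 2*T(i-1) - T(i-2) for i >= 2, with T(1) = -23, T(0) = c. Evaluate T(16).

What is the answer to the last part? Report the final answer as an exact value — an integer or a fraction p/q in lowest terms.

-398

Stage 1: 92757 = 3 * 7^2 * 631; number of divisors = (1+1) * (2+1) * (1+1) = 12; answer 12
Stage 2: W1 = 12; m = -19; cross terms: (-30*-19 - 2*-8)=586, (2*7 - 20*-19)=394, (20*4 - -23*7)=241, (-23*3 - -40*4)=91, (-40*-8 - -30*3)=410; twice the area = |1722| = 1722; area = 861; boundary points = 1 + 2 + 1 + 1 + 1 = 6; strictly interior points = area - boundary/2 + 1 = 859; answer 859
Stage 3: W2 = 859; c = 2; T(2) = 2*(-23) - 1*(2) = -48; iterating: T(2)=-48, T(3)=-73, T(4)=-98, T(5)=-123, T(6)=-148, T(7)=-173, T(8)=-198, T(9)=-223, T(10)=-248, T(11)=-273, T(12)=-298, T(13)=-323, T(14)=-348, T(15)=-373, T(16)=-398; answer -398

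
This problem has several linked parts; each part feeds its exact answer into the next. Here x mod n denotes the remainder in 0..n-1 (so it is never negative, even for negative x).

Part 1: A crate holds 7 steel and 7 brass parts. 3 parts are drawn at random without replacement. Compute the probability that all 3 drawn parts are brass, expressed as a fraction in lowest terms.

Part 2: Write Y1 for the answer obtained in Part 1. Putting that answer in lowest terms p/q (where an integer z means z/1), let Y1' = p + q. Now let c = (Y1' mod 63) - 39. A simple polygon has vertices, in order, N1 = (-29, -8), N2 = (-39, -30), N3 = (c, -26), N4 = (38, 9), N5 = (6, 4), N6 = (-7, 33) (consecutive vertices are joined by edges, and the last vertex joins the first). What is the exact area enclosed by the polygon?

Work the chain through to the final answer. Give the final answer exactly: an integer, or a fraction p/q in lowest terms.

Part 1: total draws C(14,3) = 364; favorable C(7,3) = 35; P = 5/52; answer 5/52
Part 2: Y1 = 5/52; threaded value p + q = 57; c = 18; cross terms: (-29*-30 - -39*-8)=558, (-39*-26 - 18*-30)=1554, (18*9 - 38*-26)=1150, (38*4 - 6*9)=98, (6*33 - -7*4)=226, (-7*-8 - -29*33)=1013; twice the area = |4599| = 4599; area = 4599/2; answer 4599/2

4599/2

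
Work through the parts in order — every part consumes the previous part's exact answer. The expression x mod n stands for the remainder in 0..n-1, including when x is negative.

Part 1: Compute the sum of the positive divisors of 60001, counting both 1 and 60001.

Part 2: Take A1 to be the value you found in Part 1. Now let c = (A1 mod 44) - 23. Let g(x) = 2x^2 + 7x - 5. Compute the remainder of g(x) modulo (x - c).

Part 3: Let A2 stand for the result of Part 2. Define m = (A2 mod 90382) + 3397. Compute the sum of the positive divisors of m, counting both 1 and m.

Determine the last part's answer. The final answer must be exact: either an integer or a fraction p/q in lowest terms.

4864

Part 1: 60001 = 29 * 2069; sigma = (1 + 29) * (1 + 2069) = 30 * 2070 = 62100; answer 62100
Part 2: A1 = 62100; c = -7; remainder = value at the root: 2*(-7)^2 + 7*(-7)^1 - 5 = (98) + (-49) + (-5) = 44; answer 44
Part 3: A2 = 44; m = 3441; 3441 = 3 * 31 * 37; sigma = (1 + 3) * (1 + 31) * (1 + 37) = 4 * 32 * 38 = 4864; answer 4864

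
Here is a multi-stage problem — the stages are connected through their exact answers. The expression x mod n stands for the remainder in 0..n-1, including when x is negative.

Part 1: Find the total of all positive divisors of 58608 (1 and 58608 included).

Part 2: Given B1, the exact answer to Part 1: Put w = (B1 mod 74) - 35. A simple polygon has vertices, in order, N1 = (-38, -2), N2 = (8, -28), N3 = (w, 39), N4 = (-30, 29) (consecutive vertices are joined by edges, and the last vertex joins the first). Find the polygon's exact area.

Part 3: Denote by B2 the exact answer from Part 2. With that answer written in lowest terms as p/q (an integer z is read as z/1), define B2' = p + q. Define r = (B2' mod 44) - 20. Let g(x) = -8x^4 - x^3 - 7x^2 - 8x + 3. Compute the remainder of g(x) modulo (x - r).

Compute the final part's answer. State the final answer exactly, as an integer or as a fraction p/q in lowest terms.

-1038081

Part 1: 58608 = 2^4 * 3^2 * 11 * 37; sigma = (1 + 2 + 4 + 8 + 16) * (1 + 3 + 9) * (1 + 11) * (1 + 37) = 31 * 13 * 12 * 38 = 183768; answer 183768
Part 2: B1 = 183768; w = -9; cross terms: (-38*-28 - 8*-2)=1080, (8*39 - -9*-28)=60, (-9*29 - -30*39)=909, (-30*-2 - -38*29)=1162; twice the area = |3211| = 3211; area = 3211/2; answer 3211/2
Part 3: B2 = 3211/2; threaded value p + q = 3213; r = -19; remainder = value at the root: -8*(-19)^4 - 1*(-19)^3 - 7*(-19)^2 - 8*(-19)^1 + 3 = (-1042568) + (6859) + (-2527) + (152) + (3) = -1038081; answer -1038081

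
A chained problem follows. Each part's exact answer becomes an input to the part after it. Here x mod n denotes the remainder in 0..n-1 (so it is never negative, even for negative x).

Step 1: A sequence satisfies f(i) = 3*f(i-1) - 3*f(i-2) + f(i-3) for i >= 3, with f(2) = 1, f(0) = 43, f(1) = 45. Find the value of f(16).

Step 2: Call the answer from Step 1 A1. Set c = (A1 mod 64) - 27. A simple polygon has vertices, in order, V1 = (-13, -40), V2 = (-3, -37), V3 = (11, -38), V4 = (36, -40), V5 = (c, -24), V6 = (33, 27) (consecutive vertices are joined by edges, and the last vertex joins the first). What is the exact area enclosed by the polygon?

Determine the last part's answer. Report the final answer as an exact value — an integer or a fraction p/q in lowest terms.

Step 1: f(3) = 3*(1) - 3*(45) + 1*(43) = -89; iterating: f(3)=-89, f(4)=-225, f(5)=-407, f(6)=-635, f(7)=-909, f(8)=-1229, f(9)=-1595, f(10)=-2007, f(11)=-2465, f(12)=-2969, f(13)=-3519, f(14)=-4115, f(15)=-4757, f(16)=-5445; answer -5445
Step 2: A1 = -5445; c = 32; cross terms: (-13*-37 - -3*-40)=361, (-3*-38 - 11*-37)=521, (11*-40 - 36*-38)=928, (36*-24 - 32*-40)=416, (32*27 - 33*-24)=1656, (33*-40 - -13*27)=-969; twice the area = |2913| = 2913; area = 2913/2; answer 2913/2

2913/2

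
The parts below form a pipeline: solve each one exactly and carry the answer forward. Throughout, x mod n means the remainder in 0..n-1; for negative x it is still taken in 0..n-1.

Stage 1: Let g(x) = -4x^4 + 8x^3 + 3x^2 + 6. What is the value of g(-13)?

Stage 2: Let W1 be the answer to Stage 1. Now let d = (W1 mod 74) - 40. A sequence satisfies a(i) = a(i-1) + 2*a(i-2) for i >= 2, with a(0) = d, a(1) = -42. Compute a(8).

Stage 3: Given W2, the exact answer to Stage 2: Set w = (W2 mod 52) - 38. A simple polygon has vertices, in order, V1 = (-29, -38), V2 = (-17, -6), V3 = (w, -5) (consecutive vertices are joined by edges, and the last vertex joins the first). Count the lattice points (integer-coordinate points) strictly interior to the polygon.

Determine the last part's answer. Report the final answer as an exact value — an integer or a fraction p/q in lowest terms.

Stage 1: -4*(-13)^4 + 8*(-13)^3 + 3*(-13)^2 + 6 = (-114244) + (-17576) + (507) + (6) = -131307; answer -131307
Stage 2: W1 = -131307; d = 3; a(2) = 1*(-42) + 2*(3) = -36; iterating: a(2)=-36, a(3)=-120, a(4)=-192, a(5)=-432, a(6)=-816, a(7)=-1680, a(8)=-3312; answer -3312
Stage 3: W2 = -3312; w = -22; cross terms: (-29*-6 - -17*-38)=-472, (-17*-5 - -22*-6)=-47, (-22*-38 - -29*-5)=691; twice the area = |172| = 172; area = 86; boundary points = 4 + 1 + 1 = 6; strictly interior points = area - boundary/2 + 1 = 84; answer 84

84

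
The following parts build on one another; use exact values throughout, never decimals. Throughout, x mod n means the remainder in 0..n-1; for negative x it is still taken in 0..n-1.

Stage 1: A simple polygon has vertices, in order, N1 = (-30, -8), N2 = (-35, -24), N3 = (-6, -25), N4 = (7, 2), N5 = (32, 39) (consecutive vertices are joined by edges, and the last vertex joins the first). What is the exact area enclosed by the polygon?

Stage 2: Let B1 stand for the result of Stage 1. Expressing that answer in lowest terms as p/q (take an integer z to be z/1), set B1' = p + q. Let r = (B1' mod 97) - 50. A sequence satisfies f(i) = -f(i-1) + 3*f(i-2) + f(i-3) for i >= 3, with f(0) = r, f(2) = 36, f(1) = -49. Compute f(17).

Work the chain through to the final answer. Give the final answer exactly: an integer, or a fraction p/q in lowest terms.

-7800153

Stage 1: cross terms: (-30*-24 - -35*-8)=440, (-35*-25 - -6*-24)=731, (-6*2 - 7*-25)=163, (7*39 - 32*2)=209, (32*-8 - -30*39)=914; twice the area = |2457| = 2457; area = 2457/2; answer 2457/2
Stage 2: B1 = 2457/2; threaded value p + q = 2459; r = -16; f(3) = -1*(36) + 3*(-49) + 1*(-16) = -199; iterating: f(3)=-199, f(4)=258, f(5)=-819, f(6)=1394, f(7)=-3593, f(8)=6956, f(9)=-16341, f(10)=33616, f(11)=-75683, f(12)=160190, f(13)=-353623, f(14)=758510, f(15)=-1659189, f(16)=3581096, f(17)=-7800153; answer -7800153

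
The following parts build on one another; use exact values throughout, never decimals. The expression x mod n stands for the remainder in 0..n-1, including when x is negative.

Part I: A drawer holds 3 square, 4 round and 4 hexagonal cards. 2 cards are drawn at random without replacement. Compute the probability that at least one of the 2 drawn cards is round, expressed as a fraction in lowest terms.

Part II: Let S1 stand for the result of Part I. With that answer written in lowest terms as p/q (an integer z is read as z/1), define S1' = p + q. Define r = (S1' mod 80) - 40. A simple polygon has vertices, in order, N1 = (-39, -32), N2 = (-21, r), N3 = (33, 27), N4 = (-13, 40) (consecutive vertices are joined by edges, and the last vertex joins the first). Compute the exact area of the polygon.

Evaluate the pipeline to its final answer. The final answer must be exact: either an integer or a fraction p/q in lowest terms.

Part I: total draws C(11,2) = 55; complement C(7,2) = 21; favorable 55 - 21 = 34; P = 34/55; answer 34/55
Part II: S1 = 34/55; threaded value p + q = 89; r = -31; cross terms: (-39*-31 - -21*-32)=537, (-21*27 - 33*-31)=456, (33*40 - -13*27)=1671, (-13*-32 - -39*40)=1976; twice the area = |4640| = 4640; area = 2320; answer 2320

2320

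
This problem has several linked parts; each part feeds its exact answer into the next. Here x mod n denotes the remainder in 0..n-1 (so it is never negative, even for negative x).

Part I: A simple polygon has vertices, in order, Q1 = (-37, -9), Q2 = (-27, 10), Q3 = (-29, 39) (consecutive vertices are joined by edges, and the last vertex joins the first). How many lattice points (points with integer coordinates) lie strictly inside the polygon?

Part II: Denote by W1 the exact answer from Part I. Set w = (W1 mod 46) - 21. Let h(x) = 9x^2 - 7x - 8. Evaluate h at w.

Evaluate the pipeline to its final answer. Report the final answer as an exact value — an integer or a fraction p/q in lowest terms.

-6

Part I: cross terms: (-37*10 - -27*-9)=-613, (-27*39 - -29*10)=-763, (-29*-9 - -37*39)=1704; twice the area = |328| = 328; area = 164; boundary points = 1 + 1 + 8 = 10; strictly interior points = area - boundary/2 + 1 = 160; answer 160
Part II: W1 = 160; w = 1; 9*(1)^2 - 7*(1)^1 - 8 = (9) + (-7) + (-8) = -6; answer -6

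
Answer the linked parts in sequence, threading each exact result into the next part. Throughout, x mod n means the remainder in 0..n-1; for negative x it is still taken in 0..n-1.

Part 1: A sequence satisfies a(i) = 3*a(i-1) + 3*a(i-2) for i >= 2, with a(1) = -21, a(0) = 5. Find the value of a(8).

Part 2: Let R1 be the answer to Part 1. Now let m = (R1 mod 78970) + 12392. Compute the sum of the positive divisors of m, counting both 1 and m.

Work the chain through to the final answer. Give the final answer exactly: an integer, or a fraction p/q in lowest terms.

Part 1: a(2) = 3*(-21) + 3*(5) = -48; iterating: a(2)=-48, a(3)=-207, a(4)=-765, a(5)=-2916, a(6)=-11043, a(7)=-41877, a(8)=-158760; answer -158760
Part 2: R1 = -158760; m = 90542; 90542 = 2 * 17 * 2663; sigma = (1 + 2) * (1 + 17) * (1 + 2663) = 3 * 18 * 2664 = 143856; answer 143856

143856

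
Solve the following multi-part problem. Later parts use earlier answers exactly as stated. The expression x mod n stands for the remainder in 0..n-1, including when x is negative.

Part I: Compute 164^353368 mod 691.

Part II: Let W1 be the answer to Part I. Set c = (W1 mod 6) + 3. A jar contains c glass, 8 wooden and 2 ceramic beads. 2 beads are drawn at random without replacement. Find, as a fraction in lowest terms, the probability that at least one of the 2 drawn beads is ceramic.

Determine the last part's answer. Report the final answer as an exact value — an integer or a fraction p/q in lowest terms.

11/51

Part I: squarings mod 691: 164^1=164, 164^2=638, 164^4=45, 164^8=643, 164^16=231, 164^32=154, 164^64=222, 164^128=223, 164^256=668, 164^512=529, 164^1024=677, 164^2048=196, 164^4096=411, 164^8192=317, 164^16384=294, 164^32768=61, 164^65536=266, 164^131072=274, 164^262144=448; 164^353368 = 164^8 * 164^16 * 164^64 * 164^1024 * 164^8192 * 164^16384 * 164^65536 * 164^262144 = 497 (mod 691); answer 497
Part II: W1 = 497; c = 8; total draws C(18,2) = 153; complement C(16,2) = 120; favorable 153 - 120 = 33; P = 11/51; answer 11/51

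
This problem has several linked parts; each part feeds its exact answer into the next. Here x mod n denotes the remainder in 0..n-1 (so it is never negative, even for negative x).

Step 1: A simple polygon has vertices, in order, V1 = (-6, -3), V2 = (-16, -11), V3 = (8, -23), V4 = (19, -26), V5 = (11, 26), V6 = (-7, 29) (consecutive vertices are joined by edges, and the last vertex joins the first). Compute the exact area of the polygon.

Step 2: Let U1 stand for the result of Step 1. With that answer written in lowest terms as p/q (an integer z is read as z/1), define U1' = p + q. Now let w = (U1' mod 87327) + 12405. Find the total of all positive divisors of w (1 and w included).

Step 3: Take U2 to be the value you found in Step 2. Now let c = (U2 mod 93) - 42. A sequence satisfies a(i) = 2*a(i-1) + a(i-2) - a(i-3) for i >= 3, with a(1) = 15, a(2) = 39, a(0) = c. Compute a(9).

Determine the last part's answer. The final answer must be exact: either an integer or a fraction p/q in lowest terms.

Step 1: cross terms: (-6*-11 - -16*-3)=18, (-16*-23 - 8*-11)=456, (8*-26 - 19*-23)=229, (19*26 - 11*-26)=780, (11*29 - -7*26)=501, (-7*-3 - -6*29)=195; twice the area = |2179| = 2179; area = 2179/2; answer 2179/2
Step 2: U1 = 2179/2; threaded value p + q = 2181; w = 14586; 14586 = 2 * 3 * 11 * 13 * 17; sigma = (1 + 2) * (1 + 3) * (1 + 11) * (1 + 13) * (1 + 17) = 3 * 4 * 12 * 14 * 18 = 36288; answer 36288
Step 3: U2 = 36288; c = -24; a(3) = 2*(39) + 1*(15) - 1*(-24) = 117; iterating: a(3)=117, a(4)=258, a(5)=594, a(6)=1329, a(7)=2994, a(8)=6723, a(9)=15111; answer 15111

15111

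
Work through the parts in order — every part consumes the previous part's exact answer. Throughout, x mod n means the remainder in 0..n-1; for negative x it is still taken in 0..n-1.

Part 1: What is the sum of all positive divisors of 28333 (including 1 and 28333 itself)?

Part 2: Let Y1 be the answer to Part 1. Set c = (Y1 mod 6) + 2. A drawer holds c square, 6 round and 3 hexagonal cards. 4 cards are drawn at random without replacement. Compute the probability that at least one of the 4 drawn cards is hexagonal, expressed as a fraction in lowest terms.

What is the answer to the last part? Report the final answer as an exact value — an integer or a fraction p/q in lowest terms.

Part 1: 28333 = 29 * 977; sigma = (1 + 29) * (1 + 977) = 30 * 978 = 29340; answer 29340
Part 2: Y1 = 29340; c = 2; total draws C(11,4) = 330; complement C(8,4) = 70; favorable 330 - 70 = 260; P = 26/33; answer 26/33

26/33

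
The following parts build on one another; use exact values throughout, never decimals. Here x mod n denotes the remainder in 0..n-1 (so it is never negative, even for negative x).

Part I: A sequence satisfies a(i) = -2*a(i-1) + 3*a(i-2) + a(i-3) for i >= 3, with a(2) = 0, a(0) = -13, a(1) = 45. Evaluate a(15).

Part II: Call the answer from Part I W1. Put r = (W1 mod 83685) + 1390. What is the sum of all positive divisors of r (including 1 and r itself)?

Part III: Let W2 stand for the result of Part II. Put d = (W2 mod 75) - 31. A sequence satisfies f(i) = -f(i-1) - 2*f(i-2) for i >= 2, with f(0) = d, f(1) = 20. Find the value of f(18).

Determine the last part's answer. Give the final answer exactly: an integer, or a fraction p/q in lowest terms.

-20128

Part I: a(3) = -2*(0) + 3*(45) + 1*(-13) = 122; iterating: a(3)=122, a(4)=-199, a(5)=764, a(6)=-2003, a(7)=6099, a(8)=-17443, a(9)=51180, a(10)=-148590, a(11)=433277, a(12)=-1261144, a(13)=3673529, a(14)=-10697213, a(15)=31153869; answer 31153869
Part II: W1 = 31153869; r = 24439; 24439 is prime, so its only divisors are 1 and 24439; sigma = 1 + 24439 = 24440; answer 24440
Part III: W2 = 24440; d = 34; f(2) = -1*(20) - 2*(34) = -88; iterating: f(2)=-88, f(3)=48, f(4)=128, f(5)=-224, f(6)=-32, f(7)=480, f(8)=-416, f(9)=-544, f(10)=1376, f(11)=-288, f(12)=-2464, f(13)=3040, f(14)=1888, f(15)=-7968, f(16)=4192, f(17)=11744, f(18)=-20128; answer -20128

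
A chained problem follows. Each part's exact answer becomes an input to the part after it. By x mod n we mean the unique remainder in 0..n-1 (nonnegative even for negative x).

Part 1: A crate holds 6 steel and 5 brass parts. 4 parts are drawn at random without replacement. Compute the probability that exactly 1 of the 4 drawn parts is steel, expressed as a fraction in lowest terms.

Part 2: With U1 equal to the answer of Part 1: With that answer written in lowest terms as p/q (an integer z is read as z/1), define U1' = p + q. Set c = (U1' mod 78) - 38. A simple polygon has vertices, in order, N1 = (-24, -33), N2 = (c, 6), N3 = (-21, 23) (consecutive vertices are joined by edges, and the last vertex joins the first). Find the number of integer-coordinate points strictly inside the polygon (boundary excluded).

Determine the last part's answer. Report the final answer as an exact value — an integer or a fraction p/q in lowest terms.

Part 1: total draws C(11,4) = 330; favorable C(6,1)*C(5,3) = 60; P = 2/11; answer 2/11
Part 2: U1 = 2/11; threaded value p + q = 13; c = -25; cross terms: (-24*6 - -25*-33)=-969, (-25*23 - -21*6)=-449, (-21*-33 - -24*23)=1245; twice the area = |-173| = 173; area = 173/2; boundary points = 1 + 1 + 1 = 3; strictly interior points = area - boundary/2 + 1 = 86; answer 86

86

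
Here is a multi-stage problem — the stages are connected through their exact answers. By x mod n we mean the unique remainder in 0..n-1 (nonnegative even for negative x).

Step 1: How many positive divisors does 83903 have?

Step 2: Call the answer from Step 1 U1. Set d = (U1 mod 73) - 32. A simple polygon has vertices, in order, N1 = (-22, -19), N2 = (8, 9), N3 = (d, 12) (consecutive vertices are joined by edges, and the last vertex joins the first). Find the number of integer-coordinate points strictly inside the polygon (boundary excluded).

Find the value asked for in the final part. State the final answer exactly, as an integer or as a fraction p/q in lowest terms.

576

Step 1: 83903 is prime, so its only divisors are 1 and 83903; count = 2; answer 2
Step 2: U1 = 2; d = -30; cross terms: (-22*9 - 8*-19)=-46, (8*12 - -30*9)=366, (-30*-19 - -22*12)=834; twice the area = |1154| = 1154; area = 577; boundary points = 2 + 1 + 1 = 4; strictly interior points = area - boundary/2 + 1 = 576; answer 576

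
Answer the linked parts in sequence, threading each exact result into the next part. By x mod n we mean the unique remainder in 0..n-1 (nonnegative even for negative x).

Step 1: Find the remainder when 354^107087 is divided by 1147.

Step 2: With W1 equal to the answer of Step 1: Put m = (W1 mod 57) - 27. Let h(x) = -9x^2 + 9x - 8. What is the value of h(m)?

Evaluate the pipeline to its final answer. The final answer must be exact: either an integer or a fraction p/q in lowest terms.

-1646

Step 1: squarings mod 1147: 354^1=354, 354^2=293, 354^4=971, 354^8=7, 354^16=49, 354^32=107, 354^64=1126, 354^128=441, 354^256=638, 354^512=1006, 354^1024=382, 354^2048=255, 354^4096=793, 354^8192=293, 354^16384=971, 354^32768=7, 354^65536=49; 354^107087 = 354^1 * 354^2 * 354^4 * 354^8 * 354^64 * 354^512 * 354^8192 * 354^32768 * 354^65536 = 1040 (mod 1147); answer 1040
Step 2: W1 = 1040; m = -13; -9*(-13)^2 + 9*(-13)^1 - 8 = (-1521) + (-117) + (-8) = -1646; answer -1646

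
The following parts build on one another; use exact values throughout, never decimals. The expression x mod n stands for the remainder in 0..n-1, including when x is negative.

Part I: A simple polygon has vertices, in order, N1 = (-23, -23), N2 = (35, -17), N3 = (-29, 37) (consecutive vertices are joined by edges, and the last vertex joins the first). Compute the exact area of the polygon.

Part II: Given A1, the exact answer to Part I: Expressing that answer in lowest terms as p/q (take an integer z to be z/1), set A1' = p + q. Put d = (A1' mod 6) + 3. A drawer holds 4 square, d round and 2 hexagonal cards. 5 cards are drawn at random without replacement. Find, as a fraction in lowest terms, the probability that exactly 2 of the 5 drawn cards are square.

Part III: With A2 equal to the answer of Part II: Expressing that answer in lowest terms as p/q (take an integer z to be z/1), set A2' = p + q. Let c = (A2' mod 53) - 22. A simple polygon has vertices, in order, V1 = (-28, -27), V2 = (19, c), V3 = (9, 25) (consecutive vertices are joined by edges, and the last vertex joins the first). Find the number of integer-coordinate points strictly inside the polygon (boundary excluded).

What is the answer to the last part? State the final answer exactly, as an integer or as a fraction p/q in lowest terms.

Part I: cross terms: (-23*-17 - 35*-23)=1196, (35*37 - -29*-17)=802, (-29*-23 - -23*37)=1518; twice the area = |3516| = 3516; area = 1758; answer 1758
Part II: A1 = 1758; threaded value p + q = 1759; d = 4; total draws C(10,5) = 252; favorable C(4,2)*C(6,3) = 120; P = 10/21; answer 10/21
Part III: A2 = 10/21; threaded value p + q = 31; c = 9; cross terms: (-28*9 - 19*-27)=261, (19*25 - 9*9)=394, (9*-27 - -28*25)=457; twice the area = |1112| = 1112; area = 556; boundary points = 1 + 2 + 1 = 4; strictly interior points = area - boundary/2 + 1 = 555; answer 555

555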